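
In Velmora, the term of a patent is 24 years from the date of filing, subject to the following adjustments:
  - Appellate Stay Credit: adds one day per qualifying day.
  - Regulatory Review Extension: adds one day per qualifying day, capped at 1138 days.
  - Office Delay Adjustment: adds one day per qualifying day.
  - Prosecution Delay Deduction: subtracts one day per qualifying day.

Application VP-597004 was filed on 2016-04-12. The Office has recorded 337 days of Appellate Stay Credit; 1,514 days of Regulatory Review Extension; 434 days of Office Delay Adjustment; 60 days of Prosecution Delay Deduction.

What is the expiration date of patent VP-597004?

2045-05-05

Base term: filing date + 24 years → 12 April 2040.
Appellate Stay Credit: +337 days → 15 March 2041.
Regulatory Review Extension: 1514 days claimed exceeds the 1138-day cap, so +1138 days → 26 April 2044.
Office Delay Adjustment: +434 days → 4 July 2045.
Prosecution Delay Deduction: −60 days → 5 May 2045.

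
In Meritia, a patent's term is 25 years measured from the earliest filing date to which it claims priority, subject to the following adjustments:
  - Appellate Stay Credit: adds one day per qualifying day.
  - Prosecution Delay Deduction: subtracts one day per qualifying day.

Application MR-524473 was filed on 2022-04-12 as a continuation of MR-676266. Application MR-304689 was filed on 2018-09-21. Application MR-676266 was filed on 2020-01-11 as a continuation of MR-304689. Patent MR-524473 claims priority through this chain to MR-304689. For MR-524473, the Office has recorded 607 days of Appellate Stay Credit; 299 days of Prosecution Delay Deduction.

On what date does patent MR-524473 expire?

July 25, 2044

Earliest priority filing: 21 September 2018.
Base term: 21 September 2018 + 25 years → 21 September 2043.
Appellate Stay Credit: +607 days → 20 May 2045.
Prosecution Delay Deduction: −299 days → 25 July 2044.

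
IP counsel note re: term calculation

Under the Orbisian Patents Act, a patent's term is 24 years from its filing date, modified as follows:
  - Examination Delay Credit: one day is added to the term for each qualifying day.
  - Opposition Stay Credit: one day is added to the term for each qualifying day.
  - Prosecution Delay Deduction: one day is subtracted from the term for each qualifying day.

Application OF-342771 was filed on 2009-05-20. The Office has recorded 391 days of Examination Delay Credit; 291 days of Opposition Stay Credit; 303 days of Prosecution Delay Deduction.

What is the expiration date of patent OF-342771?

Base term: filing date + 24 years → 20 May 2033.
Examination Delay Credit: +391 days → 15 June 2034.
Opposition Stay Credit: +291 days → 2 April 2035.
Prosecution Delay Deduction: −303 days → 3 June 2034.

2034-06-03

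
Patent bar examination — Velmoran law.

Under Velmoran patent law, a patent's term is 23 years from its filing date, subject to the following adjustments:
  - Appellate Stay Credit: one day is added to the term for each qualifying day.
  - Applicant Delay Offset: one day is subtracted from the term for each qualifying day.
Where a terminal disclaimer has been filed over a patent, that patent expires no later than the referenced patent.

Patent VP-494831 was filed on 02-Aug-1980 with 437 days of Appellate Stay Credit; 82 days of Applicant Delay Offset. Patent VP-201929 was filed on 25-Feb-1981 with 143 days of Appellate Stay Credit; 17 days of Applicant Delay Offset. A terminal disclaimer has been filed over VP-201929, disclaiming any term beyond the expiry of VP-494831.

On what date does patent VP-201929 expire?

Natural term of VP-201929:
  Base: filing + 23 years → 25 February 2004.
  Appellate Stay Credit: +143 days → 17 July 2004.
  Applicant Delay Offset: −17 days → 30 June 2004.
Expiry of referenced patent VP-494831:
  Base: filing + 23 years → 2 August 2003.
  Appellate Stay Credit: +437 days → 12 October 2004.
  Applicant Delay Offset: −82 days → 22 July 2004.
Terminal disclaimer: VP-201929 expires on the earlier of 30 June 2004 and 22 July 2004.

June 30, 2004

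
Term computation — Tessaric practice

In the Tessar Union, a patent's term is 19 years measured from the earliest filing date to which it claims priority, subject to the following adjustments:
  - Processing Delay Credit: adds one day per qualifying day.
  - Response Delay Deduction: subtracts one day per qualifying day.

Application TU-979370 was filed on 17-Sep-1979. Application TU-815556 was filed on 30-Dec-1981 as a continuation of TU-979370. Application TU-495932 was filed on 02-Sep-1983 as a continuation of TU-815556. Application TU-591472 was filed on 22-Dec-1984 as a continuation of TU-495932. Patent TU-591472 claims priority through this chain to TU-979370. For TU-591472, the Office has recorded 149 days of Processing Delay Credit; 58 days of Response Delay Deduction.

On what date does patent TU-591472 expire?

Earliest priority filing: 17 September 1979.
Base term: 17 September 1979 + 19 years → 17 September 1998.
Processing Delay Credit: +149 days → 13 February 1999.
Response Delay Deduction: −58 days → 17 December 1998.

December 17, 1998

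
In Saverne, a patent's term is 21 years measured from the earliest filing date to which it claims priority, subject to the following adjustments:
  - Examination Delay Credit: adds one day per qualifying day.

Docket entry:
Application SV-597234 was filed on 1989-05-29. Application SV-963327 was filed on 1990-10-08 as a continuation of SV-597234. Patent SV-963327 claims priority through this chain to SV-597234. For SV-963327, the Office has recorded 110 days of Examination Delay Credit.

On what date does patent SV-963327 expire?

Earliest priority filing: 29 May 1989.
Base term: 29 May 1989 + 21 years → 29 May 2010.
Examination Delay Credit: +110 days → 16 September 2010.

2010-09-16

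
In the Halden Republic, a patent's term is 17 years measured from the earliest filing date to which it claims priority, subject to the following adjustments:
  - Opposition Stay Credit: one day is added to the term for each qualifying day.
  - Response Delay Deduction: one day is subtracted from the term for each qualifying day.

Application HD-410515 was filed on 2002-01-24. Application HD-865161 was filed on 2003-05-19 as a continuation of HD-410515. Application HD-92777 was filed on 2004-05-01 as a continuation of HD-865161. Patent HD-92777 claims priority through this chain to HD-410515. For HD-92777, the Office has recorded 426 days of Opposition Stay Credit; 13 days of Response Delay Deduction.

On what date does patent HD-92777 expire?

Earliest priority filing: 24 January 2002.
Base term: 24 January 2002 + 17 years → 24 January 2019.
Opposition Stay Credit: +426 days → 25 March 2020.
Response Delay Deduction: −13 days → 12 March 2020.

2020-03-12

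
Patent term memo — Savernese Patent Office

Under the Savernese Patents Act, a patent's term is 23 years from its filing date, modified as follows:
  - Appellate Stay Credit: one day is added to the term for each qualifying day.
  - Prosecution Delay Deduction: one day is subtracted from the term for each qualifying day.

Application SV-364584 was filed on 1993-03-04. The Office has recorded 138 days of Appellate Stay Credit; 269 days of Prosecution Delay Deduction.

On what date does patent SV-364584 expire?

October 25, 2015

Base term: filing date + 23 years → 4 March 2016.
Appellate Stay Credit: +138 days → 20 July 2016.
Prosecution Delay Deduction: −269 days → 25 October 2015.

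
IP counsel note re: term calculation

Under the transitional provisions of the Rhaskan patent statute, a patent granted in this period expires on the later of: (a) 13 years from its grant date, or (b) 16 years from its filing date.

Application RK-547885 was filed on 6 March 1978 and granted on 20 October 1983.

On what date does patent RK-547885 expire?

(a) grant + 13 years → 20 October 1996.
(b) filing + 16 years → 6 March 1994.
Later of the two: 20 October 1996.

October 20, 1996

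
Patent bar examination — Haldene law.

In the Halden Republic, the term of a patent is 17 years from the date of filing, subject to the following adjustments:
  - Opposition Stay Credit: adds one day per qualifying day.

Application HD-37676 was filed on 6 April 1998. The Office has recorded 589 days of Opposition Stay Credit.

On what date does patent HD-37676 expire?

November 15, 2016

Base term: filing date + 17 years → 6 April 2015.
Opposition Stay Credit: +589 days → 15 November 2016.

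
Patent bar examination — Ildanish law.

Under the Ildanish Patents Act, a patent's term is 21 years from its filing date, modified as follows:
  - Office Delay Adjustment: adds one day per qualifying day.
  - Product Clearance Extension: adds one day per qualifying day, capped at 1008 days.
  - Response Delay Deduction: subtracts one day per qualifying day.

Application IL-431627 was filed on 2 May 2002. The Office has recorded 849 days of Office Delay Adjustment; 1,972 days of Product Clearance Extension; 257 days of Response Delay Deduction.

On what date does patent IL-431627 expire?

Base term: filing date + 21 years → 2 May 2023.
Office Delay Adjustment: +849 days → 28 August 2025.
Product Clearance Extension: 1972 days claimed exceeds the 1008-day cap, so +1008 days → 1 June 2028.
Response Delay Deduction: −257 days → 18 September 2027.

September 18, 2027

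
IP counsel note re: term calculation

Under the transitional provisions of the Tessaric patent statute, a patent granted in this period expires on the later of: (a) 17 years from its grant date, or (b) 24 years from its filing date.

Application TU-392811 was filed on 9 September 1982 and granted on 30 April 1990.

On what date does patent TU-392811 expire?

(a) grant + 17 years → 30 April 2007.
(b) filing + 24 years → 9 September 2006.
Later of the two: 30 April 2007.

April 30, 2007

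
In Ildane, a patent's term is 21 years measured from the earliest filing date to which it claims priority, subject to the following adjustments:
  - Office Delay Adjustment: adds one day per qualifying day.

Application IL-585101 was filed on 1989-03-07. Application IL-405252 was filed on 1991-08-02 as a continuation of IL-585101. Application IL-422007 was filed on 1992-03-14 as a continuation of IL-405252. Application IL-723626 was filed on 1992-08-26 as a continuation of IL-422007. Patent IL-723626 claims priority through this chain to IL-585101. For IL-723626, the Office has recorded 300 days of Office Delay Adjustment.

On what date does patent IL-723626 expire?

Earliest priority filing: 7 March 1989.
Base term: 7 March 1989 + 21 years → 7 March 2010.
Office Delay Adjustment: +300 days → 1 January 2011.

2011-01-01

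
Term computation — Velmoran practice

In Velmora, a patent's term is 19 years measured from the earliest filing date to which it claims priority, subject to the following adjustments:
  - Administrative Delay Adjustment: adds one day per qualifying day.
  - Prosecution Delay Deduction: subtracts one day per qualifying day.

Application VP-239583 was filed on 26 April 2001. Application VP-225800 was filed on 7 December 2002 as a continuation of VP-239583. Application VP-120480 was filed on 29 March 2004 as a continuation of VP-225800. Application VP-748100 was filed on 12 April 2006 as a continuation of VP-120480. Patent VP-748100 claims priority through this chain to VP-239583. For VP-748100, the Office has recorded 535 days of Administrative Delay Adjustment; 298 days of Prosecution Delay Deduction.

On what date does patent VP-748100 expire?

December 19, 2020

Earliest priority filing: 26 April 2001.
Base term: 26 April 2001 + 19 years → 26 April 2020.
Administrative Delay Adjustment: +535 days → 13 October 2021.
Prosecution Delay Deduction: −298 days → 19 December 2020.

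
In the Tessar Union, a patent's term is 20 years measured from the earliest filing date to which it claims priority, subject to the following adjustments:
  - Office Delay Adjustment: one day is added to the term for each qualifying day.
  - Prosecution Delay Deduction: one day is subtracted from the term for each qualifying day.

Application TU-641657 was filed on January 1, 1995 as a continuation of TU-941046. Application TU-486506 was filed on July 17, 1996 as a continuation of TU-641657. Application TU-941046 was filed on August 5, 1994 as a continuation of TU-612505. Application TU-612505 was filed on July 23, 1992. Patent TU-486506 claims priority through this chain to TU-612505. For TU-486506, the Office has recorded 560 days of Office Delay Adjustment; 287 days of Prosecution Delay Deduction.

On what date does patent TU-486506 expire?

April 22, 2013

Earliest priority filing: 23 July 1992.
Base term: 23 July 1992 + 20 years → 23 July 2012.
Office Delay Adjustment: +560 days → 3 February 2014.
Prosecution Delay Deduction: −287 days → 22 April 2013.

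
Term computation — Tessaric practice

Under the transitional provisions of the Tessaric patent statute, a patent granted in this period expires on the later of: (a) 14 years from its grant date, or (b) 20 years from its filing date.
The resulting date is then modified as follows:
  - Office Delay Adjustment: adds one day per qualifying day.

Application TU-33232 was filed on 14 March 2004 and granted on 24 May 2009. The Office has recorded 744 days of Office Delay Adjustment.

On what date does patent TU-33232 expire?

2026-03-28

(a) grant + 14 years → 24 May 2023.
(b) filing + 20 years → 14 March 2024.
Later of the two: 14 March 2024.
Office Delay Adjustment: +744 days → 28 March 2026.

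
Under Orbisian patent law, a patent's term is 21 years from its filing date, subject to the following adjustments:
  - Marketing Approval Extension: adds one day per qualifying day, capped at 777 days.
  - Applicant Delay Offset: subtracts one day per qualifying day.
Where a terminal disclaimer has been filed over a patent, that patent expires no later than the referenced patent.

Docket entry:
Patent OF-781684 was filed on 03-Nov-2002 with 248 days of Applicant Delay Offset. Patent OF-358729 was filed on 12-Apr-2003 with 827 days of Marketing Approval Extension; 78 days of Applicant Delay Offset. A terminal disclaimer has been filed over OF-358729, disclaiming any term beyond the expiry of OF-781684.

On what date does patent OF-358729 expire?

2023-02-28

Natural term of OF-358729:
  Base: filing + 21 years → 12 April 2024.
  Marketing Approval Extension: 827 days claimed exceeds the 777-day cap, so +777 days → 29 May 2026.
  Applicant Delay Offset: −78 days → 12 March 2026.
Expiry of referenced patent OF-781684:
  Base: filing + 21 years → 3 November 2023.
  Applicant Delay Offset: −248 days → 28 February 2023.
Terminal disclaimer: OF-358729 expires on the earlier of 12 March 2026 and 28 February 2023.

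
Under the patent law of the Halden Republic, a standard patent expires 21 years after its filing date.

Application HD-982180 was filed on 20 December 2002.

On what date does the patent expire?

2023-12-20

Filing date + 21 years → 20 December 2023.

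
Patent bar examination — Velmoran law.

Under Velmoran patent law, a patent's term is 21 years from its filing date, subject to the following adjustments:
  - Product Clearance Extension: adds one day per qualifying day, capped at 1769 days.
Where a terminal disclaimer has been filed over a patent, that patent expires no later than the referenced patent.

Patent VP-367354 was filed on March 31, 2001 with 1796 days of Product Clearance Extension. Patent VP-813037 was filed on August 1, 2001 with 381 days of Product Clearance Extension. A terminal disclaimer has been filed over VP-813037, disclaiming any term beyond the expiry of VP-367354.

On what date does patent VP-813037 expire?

August 17, 2023

Natural term of VP-813037:
  Base: filing + 21 years → 1 August 2022.
  Product Clearance Extension: 381 days (within the 1769-day cap) → +381 days → 17 August 2023.
Expiry of referenced patent VP-367354:
  Base: filing + 21 years → 31 March 2022.
  Product Clearance Extension: 1796 days claimed exceeds the 1769-day cap, so +1769 days → 2 February 2027.
Terminal disclaimer: VP-813037 expires on the earlier of 17 August 2023 and 2 February 2027.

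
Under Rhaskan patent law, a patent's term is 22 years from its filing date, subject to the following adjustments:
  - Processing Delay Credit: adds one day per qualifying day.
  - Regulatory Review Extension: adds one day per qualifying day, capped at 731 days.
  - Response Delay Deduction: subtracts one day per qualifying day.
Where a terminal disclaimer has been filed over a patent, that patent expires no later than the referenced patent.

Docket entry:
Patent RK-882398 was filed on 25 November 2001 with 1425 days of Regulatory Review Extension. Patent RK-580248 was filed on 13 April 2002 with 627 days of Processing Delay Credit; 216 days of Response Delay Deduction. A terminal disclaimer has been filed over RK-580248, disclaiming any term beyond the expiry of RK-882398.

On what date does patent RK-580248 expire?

Natural term of RK-580248:
  Base: filing + 22 years → 13 April 2024.
  Processing Delay Credit: +627 days → 31 December 2025.
  Response Delay Deduction: −216 days → 29 May 2025.
Expiry of referenced patent RK-882398:
  Base: filing + 22 years → 25 November 2023.
  Regulatory Review Extension: 1425 days claimed exceeds the 731-day cap, so +731 days → 25 November 2025.
Terminal disclaimer: RK-580248 expires on the earlier of 29 May 2025 and 25 November 2025.

May 29, 2025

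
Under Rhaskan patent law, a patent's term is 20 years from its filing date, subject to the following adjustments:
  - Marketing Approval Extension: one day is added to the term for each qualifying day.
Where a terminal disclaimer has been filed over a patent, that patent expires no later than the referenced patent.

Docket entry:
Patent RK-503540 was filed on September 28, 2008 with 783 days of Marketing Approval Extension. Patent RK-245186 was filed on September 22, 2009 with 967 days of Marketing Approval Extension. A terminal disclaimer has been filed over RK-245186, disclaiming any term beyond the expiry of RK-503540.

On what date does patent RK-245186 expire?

2030-11-20

Natural term of RK-245186:
  Base: filing + 20 years → 22 September 2029.
  Marketing Approval Extension: +967 days → 16 May 2032.
Expiry of referenced patent RK-503540:
  Base: filing + 20 years → 28 September 2028.
  Marketing Approval Extension: +783 days → 20 November 2030.
Terminal disclaimer: RK-245186 expires on the earlier of 16 May 2032 and 20 November 2030.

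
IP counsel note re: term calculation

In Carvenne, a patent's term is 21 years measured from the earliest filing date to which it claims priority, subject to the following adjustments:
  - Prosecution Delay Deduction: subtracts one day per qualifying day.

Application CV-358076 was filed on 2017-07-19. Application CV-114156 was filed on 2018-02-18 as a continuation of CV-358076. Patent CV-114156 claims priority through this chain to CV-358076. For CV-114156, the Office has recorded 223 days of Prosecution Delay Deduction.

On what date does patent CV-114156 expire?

2037-12-08

Earliest priority filing: 19 July 2017.
Base term: 19 July 2017 + 21 years → 19 July 2038.
Prosecution Delay Deduction: −223 days → 8 December 2037.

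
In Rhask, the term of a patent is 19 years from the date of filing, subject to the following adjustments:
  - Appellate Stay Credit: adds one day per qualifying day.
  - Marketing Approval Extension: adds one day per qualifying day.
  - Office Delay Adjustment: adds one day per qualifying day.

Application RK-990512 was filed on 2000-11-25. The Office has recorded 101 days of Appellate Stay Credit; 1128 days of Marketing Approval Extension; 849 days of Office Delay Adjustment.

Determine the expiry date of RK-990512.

August 3, 2025

Base term: filing date + 19 years → 25 November 2019.
Appellate Stay Credit: +101 days → 5 March 2020.
Marketing Approval Extension: +1128 days → 7 April 2023.
Office Delay Adjustment: +849 days → 3 August 2025.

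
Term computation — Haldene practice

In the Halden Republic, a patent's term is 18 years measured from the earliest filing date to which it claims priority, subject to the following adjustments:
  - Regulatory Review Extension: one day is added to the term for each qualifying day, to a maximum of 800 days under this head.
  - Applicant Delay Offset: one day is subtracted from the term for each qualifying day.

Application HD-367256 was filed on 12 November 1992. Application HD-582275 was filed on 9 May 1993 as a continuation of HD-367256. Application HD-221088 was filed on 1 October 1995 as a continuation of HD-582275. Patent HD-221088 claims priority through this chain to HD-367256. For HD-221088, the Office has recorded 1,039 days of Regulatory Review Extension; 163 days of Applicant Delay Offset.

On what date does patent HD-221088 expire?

Earliest priority filing: 12 November 1992.
Base term: 12 November 1992 + 18 years → 12 November 2010.
Regulatory Review Extension: 1039 days claimed exceeds the 800-day cap, so +800 days → 20 January 2013.
Applicant Delay Offset: −163 days → 10 August 2012.

August 10, 2012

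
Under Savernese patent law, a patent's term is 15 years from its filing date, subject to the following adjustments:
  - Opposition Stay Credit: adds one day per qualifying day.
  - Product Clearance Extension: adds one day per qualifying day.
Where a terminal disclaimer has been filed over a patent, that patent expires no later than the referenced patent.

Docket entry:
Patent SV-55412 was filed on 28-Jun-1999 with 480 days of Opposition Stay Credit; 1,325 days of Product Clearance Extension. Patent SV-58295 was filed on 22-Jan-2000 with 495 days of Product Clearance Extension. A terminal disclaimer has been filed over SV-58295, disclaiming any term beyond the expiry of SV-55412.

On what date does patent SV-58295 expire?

Natural term of SV-58295:
  Base: filing + 15 years → 22 January 2015.
  Product Clearance Extension: +495 days → 31 May 2016.
Expiry of referenced patent SV-55412:
  Base: filing + 15 years → 28 June 2014.
  Opposition Stay Credit: +480 days → 21 October 2015.
  Product Clearance Extension: +1325 days → 7 June 2019.
Terminal disclaimer: SV-58295 expires on the earlier of 31 May 2016 and 7 June 2019.

May 31, 2016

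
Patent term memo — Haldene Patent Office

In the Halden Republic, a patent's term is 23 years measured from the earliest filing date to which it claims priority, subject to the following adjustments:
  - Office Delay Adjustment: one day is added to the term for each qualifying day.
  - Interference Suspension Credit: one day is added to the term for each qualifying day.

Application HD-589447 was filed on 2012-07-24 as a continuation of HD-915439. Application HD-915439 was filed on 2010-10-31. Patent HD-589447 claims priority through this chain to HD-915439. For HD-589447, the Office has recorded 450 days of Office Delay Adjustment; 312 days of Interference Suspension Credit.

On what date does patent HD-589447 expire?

Earliest priority filing: 31 October 2010.
Base term: 31 October 2010 + 23 years → 31 October 2033.
Office Delay Adjustment: +450 days → 24 January 2035.
Interference Suspension Credit: +312 days → 2 December 2035.

December 2, 2035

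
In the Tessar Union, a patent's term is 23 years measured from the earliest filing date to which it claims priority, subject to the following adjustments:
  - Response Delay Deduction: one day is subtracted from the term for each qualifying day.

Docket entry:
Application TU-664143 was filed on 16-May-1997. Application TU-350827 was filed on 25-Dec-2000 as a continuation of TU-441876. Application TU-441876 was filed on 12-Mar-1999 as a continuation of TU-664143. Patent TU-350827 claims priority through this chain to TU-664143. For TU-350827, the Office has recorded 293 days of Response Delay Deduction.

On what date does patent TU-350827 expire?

July 28, 2019

Earliest priority filing: 16 May 1997.
Base term: 16 May 1997 + 23 years → 16 May 2020.
Response Delay Deduction: −293 days → 28 July 2019.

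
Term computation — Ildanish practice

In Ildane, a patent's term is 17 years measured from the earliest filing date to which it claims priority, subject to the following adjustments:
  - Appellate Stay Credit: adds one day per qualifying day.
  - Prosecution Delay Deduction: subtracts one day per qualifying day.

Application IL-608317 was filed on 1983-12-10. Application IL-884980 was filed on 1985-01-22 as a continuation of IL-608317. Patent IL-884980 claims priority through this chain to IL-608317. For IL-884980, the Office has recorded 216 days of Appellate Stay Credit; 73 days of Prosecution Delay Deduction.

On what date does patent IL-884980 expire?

2001-05-02

Earliest priority filing: 10 December 1983.
Base term: 10 December 1983 + 17 years → 10 December 2000.
Appellate Stay Credit: +216 days → 14 July 2001.
Prosecution Delay Deduction: −73 days → 2 May 2001.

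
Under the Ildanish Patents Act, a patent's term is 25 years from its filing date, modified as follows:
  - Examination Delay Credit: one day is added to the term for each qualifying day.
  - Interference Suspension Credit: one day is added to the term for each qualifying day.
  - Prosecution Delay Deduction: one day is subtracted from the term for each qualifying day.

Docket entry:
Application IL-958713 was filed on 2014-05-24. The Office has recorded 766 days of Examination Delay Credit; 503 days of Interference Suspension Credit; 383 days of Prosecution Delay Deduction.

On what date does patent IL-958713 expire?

October 26, 2041

Base term: filing date + 25 years → 24 May 2039.
Examination Delay Credit: +766 days → 28 June 2041.
Interference Suspension Credit: +503 days → 13 November 2042.
Prosecution Delay Deduction: −383 days → 26 October 2041.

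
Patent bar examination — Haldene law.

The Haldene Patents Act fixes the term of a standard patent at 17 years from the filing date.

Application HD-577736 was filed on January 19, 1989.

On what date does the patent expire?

2006-01-19

Filing date + 17 years → 19 January 2006.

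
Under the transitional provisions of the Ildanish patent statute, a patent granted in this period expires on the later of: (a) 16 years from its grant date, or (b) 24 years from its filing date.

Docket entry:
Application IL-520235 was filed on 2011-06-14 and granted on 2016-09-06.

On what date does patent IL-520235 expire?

(a) grant + 16 years → 6 September 2032.
(b) filing + 24 years → 14 June 2035.
Later of the two: 14 June 2035.

2035-06-14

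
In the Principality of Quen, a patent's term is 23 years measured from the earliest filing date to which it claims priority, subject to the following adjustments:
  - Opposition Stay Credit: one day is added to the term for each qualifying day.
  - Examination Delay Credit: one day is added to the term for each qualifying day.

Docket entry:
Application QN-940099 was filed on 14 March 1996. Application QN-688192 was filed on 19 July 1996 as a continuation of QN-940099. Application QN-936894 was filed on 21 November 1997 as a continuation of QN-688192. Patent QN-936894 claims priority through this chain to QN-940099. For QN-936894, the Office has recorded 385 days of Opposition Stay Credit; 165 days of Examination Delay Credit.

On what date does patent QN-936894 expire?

Earliest priority filing: 14 March 1996.
Base term: 14 March 1996 + 23 years → 14 March 2019.
Opposition Stay Credit: +385 days → 2 April 2020.
Examination Delay Credit: +165 days → 14 September 2020.

September 14, 2020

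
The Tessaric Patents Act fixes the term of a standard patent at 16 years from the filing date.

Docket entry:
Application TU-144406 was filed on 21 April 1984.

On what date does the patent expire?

April 21, 2000

Filing date + 16 years → 21 April 2000.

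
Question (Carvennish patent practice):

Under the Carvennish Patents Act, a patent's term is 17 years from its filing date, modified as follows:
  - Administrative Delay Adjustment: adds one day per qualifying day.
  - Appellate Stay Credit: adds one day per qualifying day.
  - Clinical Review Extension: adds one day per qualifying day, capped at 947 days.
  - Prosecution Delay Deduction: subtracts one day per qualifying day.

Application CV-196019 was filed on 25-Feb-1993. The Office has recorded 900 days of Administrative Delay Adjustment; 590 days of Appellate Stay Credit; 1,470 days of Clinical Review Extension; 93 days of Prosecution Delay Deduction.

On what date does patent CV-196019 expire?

2016-07-27

Base term: filing date + 17 years → 25 February 2010.
Administrative Delay Adjustment: +900 days → 13 August 2012.
Appellate Stay Credit: +590 days → 26 March 2014.
Clinical Review Extension: 1470 days claimed exceeds the 947-day cap, so +947 days → 28 October 2016.
Prosecution Delay Deduction: −93 days → 27 July 2016.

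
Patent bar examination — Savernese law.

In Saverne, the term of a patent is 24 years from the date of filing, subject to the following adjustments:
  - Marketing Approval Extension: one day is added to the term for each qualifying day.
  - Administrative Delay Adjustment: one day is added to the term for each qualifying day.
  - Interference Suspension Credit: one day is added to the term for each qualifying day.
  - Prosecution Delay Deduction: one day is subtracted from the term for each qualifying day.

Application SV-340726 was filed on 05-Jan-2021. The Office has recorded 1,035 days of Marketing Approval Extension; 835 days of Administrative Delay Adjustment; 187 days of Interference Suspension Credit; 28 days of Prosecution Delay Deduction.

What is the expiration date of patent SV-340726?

2050-07-27

Base term: filing date + 24 years → 5 January 2045.
Marketing Approval Extension: +1035 days → 6 November 2047.
Administrative Delay Adjustment: +835 days → 18 February 2050.
Interference Suspension Credit: +187 days → 24 August 2050.
Prosecution Delay Deduction: −28 days → 27 July 2050.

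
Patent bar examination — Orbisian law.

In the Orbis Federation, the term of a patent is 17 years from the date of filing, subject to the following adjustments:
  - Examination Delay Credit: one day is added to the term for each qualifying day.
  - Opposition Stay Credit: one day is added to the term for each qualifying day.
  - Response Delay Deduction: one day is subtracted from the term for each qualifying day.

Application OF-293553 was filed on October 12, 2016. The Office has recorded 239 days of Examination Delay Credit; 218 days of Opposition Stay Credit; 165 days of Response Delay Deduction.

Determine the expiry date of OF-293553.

2034-07-31

Base term: filing date + 17 years → 12 October 2033.
Examination Delay Credit: +239 days → 8 June 2034.
Opposition Stay Credit: +218 days → 12 January 2035.
Response Delay Deduction: −165 days → 31 July 2034.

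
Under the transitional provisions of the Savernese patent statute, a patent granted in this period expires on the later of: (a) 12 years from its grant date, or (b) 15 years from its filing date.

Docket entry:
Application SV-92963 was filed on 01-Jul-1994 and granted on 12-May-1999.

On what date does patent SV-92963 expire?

May 12, 2011

(a) grant + 12 years → 12 May 2011.
(b) filing + 15 years → 1 July 2009.
Later of the two: 12 May 2011.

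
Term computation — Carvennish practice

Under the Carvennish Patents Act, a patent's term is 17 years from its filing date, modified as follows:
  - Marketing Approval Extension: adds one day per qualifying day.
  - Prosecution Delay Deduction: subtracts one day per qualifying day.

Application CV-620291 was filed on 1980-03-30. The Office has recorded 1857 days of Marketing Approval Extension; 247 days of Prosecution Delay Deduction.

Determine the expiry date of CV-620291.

August 26, 2001

Base term: filing date + 17 years → 30 March 1997.
Marketing Approval Extension: +1857 days → 30 April 2002.
Prosecution Delay Deduction: −247 days → 26 August 2001.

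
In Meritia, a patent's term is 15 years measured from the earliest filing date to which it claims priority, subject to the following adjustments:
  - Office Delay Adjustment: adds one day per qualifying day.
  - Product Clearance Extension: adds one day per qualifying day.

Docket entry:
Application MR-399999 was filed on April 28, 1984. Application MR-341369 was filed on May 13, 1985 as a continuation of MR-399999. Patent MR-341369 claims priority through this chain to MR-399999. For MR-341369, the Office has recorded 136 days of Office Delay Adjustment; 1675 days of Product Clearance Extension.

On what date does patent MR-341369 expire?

April 12, 2004

Earliest priority filing: 28 April 1984.
Base term: 28 April 1984 + 15 years → 28 April 1999.
Office Delay Adjustment: +136 days → 11 September 1999.
Product Clearance Extension: +1675 days → 12 April 2004.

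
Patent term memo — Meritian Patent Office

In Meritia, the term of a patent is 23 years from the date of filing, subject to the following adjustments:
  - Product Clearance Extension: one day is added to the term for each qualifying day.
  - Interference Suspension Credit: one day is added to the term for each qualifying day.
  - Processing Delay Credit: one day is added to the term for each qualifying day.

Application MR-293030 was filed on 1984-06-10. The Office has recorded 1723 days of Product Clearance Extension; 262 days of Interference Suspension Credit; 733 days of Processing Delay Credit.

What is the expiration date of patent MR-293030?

2014-11-18

Base term: filing date + 23 years → 10 June 2007.
Product Clearance Extension: +1723 days → 27 February 2012.
Interference Suspension Credit: +262 days → 15 November 2012.
Processing Delay Credit: +733 days → 18 November 2014.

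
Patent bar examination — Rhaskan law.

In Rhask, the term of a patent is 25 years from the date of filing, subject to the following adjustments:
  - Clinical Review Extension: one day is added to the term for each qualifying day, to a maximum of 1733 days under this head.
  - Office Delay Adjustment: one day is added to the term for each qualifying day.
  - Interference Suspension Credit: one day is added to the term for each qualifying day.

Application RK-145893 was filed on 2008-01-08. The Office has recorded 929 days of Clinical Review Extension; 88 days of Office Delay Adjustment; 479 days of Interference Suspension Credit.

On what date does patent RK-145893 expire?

February 12, 2037

Base term: filing date + 25 years → 8 January 2033.
Clinical Review Extension: 929 days (within the 1733-day cap) → +929 days → 26 July 2035.
Office Delay Adjustment: +88 days → 22 October 2035.
Interference Suspension Credit: +479 days → 12 February 2037.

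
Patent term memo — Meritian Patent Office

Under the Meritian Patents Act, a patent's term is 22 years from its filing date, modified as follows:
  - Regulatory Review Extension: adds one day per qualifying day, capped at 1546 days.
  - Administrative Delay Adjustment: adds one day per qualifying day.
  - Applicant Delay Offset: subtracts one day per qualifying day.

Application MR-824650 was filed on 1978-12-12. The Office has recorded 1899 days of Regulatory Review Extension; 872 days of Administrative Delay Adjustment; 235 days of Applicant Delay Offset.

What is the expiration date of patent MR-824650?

2006-12-04

Base term: filing date + 22 years → 12 December 2000.
Regulatory Review Extension: 1899 days claimed exceeds the 1546-day cap, so +1546 days → 7 March 2005.
Administrative Delay Adjustment: +872 days → 27 July 2007.
Applicant Delay Offset: −235 days → 4 December 2006.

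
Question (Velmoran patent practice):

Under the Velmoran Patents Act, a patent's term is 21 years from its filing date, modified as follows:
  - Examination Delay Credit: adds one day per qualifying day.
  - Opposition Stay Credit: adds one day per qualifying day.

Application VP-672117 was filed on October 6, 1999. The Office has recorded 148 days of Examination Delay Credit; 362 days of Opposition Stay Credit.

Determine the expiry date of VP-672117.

2022-02-28

Base term: filing date + 21 years → 6 October 2020.
Examination Delay Credit: +148 days → 3 March 2021.
Opposition Stay Credit: +362 days → 28 February 2022.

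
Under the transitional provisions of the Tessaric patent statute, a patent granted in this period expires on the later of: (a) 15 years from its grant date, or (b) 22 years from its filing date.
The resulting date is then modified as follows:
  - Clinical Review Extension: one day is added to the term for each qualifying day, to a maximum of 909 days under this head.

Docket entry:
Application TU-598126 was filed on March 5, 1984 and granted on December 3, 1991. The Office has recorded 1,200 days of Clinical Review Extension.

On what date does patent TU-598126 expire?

(a) grant + 15 years → 3 December 2006.
(b) filing + 22 years → 5 March 2006.
Later of the two: 3 December 2006.
Clinical Review Extension: 1200 days claimed exceeds the 909-day cap, so +909 days → 30 May 2009.

May 30, 2009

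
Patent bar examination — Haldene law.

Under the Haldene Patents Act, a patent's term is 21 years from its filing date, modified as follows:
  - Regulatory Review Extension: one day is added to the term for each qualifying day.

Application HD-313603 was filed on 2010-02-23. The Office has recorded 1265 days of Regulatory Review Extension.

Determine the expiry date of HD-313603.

Base term: filing date + 21 years → 23 February 2031.
Regulatory Review Extension: +1265 days → 11 August 2034.

August 11, 2034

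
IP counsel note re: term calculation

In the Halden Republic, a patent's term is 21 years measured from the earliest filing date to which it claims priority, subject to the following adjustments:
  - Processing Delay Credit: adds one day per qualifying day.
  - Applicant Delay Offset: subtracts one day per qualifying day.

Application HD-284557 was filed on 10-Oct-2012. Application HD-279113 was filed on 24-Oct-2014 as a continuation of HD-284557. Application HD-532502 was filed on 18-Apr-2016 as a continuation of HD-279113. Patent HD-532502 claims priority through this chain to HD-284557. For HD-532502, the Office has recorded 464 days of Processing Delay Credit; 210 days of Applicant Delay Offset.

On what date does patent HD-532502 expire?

June 21, 2034

Earliest priority filing: 10 October 2012.
Base term: 10 October 2012 + 21 years → 10 October 2033.
Processing Delay Credit: +464 days → 17 January 2035.
Applicant Delay Offset: −210 days → 21 June 2034.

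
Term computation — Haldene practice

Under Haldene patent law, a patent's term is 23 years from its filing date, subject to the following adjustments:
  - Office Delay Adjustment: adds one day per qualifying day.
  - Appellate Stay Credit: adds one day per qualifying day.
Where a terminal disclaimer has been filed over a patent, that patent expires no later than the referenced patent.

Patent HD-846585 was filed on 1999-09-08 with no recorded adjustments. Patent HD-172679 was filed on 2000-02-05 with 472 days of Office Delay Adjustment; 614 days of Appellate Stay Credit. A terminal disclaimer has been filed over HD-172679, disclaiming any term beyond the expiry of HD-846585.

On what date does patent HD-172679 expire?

September 8, 2022

Natural term of HD-172679:
  Base: filing + 23 years → 5 February 2023.
  Office Delay Adjustment: +472 days → 22 May 2024.
  Appellate Stay Credit: +614 days → 26 January 2026.
Expiry of referenced patent HD-846585:
  Base: filing + 23 years → 8 September 2022.
Terminal disclaimer: HD-172679 expires on the earlier of 26 January 2026 and 8 September 2022.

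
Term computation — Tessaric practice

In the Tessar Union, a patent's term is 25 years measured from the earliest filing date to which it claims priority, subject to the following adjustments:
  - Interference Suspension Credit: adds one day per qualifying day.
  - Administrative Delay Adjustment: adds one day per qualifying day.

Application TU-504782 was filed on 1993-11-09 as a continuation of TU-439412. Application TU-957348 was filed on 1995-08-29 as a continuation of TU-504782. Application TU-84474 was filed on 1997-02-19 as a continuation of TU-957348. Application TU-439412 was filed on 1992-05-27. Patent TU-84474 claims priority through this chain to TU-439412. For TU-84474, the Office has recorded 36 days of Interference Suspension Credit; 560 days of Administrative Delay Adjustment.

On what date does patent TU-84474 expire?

Earliest priority filing: 27 May 1992.
Base term: 27 May 1992 + 25 years → 27 May 2017.
Interference Suspension Credit: +36 days → 2 July 2017.
Administrative Delay Adjustment: +560 days → 13 January 2019.

January 13, 2019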